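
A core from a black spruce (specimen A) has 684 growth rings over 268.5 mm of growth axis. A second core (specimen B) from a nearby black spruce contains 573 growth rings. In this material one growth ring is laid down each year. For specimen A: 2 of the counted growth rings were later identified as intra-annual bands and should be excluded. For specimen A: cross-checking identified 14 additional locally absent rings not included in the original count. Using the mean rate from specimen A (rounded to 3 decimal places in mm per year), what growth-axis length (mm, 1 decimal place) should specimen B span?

Specimen A: after corrections the count is 684 − 2 + 14 = 696 growth rings.
A: Mean rate = 268.5 mm / 696 years ≈ 0.386 mm/year.
Length of B = 0.386 × 573 = 221.2 mm.

221.2 mm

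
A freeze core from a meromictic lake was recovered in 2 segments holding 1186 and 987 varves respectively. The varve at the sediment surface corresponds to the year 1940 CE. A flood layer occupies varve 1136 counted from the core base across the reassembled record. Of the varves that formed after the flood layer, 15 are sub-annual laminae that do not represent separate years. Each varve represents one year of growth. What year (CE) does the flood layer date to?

918 CE

Total varves = 1186 + 987 = 2173.
The flood layer sits at varve 1136 from the core base, so 2173 − 1136 = 1037 varves formed after it.
Excluding 15 false varves: 1037 − 15 = 1022.
1940 − 1022 = 918 CE.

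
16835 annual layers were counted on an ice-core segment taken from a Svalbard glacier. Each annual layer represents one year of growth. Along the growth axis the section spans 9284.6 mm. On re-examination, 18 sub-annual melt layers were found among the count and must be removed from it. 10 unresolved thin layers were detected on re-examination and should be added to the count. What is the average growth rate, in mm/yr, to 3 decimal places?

0.552 mm/yr

True annual layer count = 16835 − 18 + 10 = 16827.
9284.6 mm over 16827 years gives 9284.6 / 16827 ≈ 0.552 mm/yr.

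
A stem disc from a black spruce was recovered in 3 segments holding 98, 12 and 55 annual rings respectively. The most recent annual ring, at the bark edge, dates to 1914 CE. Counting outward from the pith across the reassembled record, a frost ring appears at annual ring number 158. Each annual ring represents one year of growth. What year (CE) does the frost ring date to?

Total annual rings = 98 + 12 + 55 = 165.
165 − 158 = 7 annual rings lie beyond the frost ring toward the bark edge.
The annual ring at the bark edge is 1914 CE, so the frost ring dates to 1914 − 7 = 1907 CE.

1907 CE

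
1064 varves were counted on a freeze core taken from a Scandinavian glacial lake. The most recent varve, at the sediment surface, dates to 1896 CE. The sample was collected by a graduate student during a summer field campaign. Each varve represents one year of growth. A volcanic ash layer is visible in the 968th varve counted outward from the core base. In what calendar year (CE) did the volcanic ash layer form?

Between varve 968 and the sediment surface there are 1064 − 968 = 96 varves.
The varve at the sediment surface is 1896 CE, so the volcanic ash layer dates to 1896 − 96 = 1800 CE.

1800 CE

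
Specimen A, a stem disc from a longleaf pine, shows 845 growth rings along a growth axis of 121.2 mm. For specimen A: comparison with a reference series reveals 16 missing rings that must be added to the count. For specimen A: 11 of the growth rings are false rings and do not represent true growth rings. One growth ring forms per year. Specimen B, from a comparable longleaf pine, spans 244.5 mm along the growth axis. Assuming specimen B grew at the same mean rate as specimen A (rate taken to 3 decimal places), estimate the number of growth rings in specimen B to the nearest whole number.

Specimen A: true growth ring count = 845 − 11 + 16 = 850.
A: Extension rate ≈ 121.2 / 850 = 0.143 mm/year.
Specimen B: 244.5 mm / 0.143 mm per year = 1709.79 years ≈ 1710 growth rings.

1710 growth rings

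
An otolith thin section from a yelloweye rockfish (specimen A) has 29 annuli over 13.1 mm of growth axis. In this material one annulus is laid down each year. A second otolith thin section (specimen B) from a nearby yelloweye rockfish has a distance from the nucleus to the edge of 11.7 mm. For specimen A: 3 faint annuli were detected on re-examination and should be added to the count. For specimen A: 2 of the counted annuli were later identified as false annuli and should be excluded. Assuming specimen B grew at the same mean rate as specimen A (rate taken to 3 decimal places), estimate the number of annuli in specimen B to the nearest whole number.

27 annuli

Specimen A: adjusted count: 29 − 2 + 3 = 30 annuli.
A: Mean rate = 13.1 mm / 30 years ≈ 0.437 mm/year.
For B, 11.7 / 0.437 = 26.77 years ≈ 27 annuli.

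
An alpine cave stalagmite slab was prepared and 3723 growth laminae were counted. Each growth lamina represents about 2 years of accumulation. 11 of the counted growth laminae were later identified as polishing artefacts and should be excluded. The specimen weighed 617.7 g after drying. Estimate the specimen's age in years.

Correcting the raw count gives 3723 − 11 = 3712 true growth laminae.
3712 growth laminae at 2 years each span 3712 × 2 = 7424 years.

7424 yr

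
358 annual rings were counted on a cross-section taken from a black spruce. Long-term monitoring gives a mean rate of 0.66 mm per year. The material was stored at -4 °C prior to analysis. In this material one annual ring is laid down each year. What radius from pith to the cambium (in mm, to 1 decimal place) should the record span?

The record spans 358 years at 0.66 mm per year.
358 years at 0.66 mm/year gives 0.66 × 358 = 236.3 mm.

236.3 mm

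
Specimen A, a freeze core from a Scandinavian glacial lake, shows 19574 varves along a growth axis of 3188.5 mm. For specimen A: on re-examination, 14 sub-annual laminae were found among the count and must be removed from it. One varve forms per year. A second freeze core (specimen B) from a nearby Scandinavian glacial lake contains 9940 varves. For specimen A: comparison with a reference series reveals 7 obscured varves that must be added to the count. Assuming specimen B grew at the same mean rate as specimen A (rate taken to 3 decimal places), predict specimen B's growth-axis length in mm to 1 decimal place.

Specimen A: after corrections the count is 19574 − 14 + 7 = 19567 varves.
A: Mean rate = 3188.5 mm / 19567 years ≈ 0.163 mm/yr.
Length of B = 0.163 × 9940 = 1620.2 mm.

1620.2 mm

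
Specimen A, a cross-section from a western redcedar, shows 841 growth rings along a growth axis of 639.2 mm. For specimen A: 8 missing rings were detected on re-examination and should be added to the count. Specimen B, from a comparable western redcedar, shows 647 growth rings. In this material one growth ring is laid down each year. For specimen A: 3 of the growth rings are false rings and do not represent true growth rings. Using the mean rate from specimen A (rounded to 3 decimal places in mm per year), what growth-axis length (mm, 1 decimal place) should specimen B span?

489.1 mm

Specimen A: adjusted count: 841 − 3 + 8 = 846 growth rings.
A: 639.2 mm over 846 years gives 639.2 / 846 ≈ 0.756 mm per year.
B's length ≈ 0.756 × 647 = 489.1 mm.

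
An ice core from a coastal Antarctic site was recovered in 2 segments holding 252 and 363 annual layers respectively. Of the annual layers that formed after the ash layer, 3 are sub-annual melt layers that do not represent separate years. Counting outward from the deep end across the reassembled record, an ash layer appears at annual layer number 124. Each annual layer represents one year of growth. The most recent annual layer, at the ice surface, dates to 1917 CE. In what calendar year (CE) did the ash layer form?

Total annual layers = 252 + 363 = 615.
The ash layer sits at annual layer 124 from the deep end, so 615 − 124 = 491 annual layers formed after it.
Excluding 3 false annual layers: 491 − 3 = 488.
1917 − 488 = 1429 CE.

1429 CE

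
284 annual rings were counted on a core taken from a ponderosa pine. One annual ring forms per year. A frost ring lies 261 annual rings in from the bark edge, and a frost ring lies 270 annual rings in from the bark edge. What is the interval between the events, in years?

9 years

270 − 261 = 9 annual rings lie between the two events.
That is 9 years at one annual ring per year.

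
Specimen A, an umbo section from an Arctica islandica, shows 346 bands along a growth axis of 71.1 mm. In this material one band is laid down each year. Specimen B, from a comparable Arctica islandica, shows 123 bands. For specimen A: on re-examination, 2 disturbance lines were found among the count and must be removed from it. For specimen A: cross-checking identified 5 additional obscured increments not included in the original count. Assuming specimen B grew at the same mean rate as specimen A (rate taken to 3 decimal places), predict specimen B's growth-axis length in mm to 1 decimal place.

25.1 mm

Specimen A: correcting the raw count gives 346 − 2 + 5 = 349 true bands.
A: Mean rate = 71.1 mm / 349 years ≈ 0.204 mm/yr.
B's length ≈ 0.204 × 123 = 25.1 mm.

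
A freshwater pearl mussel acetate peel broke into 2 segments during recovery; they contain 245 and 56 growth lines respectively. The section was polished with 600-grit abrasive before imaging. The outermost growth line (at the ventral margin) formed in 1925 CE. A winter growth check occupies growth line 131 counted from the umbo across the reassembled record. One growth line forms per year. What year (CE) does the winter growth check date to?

1755 CE

Total growth lines = 245 + 56 = 301.
Between growth line 131 and the ventral margin there are 301 − 131 = 170 growth lines.
Counting back 170 years from 1925 CE places the winter growth check in 1925 − 170 = 1755 CE.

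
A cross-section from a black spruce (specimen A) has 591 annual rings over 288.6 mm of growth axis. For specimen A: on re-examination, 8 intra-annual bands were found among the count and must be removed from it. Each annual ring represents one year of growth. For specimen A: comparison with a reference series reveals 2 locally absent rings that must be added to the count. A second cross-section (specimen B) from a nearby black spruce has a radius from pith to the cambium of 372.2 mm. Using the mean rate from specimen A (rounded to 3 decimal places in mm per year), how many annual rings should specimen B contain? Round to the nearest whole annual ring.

Specimen A: correcting the raw count gives 591 − 8 + 2 = 585 true annual rings.
A: Mean rate = 288.6 mm / 585 years ≈ 0.493 mm/year.
Specimen B: 372.2 mm / 0.493 mm per year = 754.97 years ≈ 755 annual rings.

755 annual rings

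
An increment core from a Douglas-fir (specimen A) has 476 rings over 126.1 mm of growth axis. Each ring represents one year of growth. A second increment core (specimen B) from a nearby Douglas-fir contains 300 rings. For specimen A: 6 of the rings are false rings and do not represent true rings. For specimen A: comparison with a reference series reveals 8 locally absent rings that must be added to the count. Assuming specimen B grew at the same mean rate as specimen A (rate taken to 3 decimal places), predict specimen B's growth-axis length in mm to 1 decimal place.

Specimen A: correcting the raw count gives 476 − 6 + 8 = 478 true rings.
A: 126.1 mm over 478 years gives 126.1 / 478 ≈ 0.264 mm/yr.
Length of B = 0.264 × 300 = 79.2 mm.

79.2 mm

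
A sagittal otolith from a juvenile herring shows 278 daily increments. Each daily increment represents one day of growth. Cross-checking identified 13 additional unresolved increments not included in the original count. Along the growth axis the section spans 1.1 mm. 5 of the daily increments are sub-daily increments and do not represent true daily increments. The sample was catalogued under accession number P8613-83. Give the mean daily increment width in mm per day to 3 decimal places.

0.004 mm per day

After corrections the count is 278 − 5 + 13 = 286 daily increments.
1.1 mm over 286 days gives 1.1 / 286 ≈ 0.004 mm per day.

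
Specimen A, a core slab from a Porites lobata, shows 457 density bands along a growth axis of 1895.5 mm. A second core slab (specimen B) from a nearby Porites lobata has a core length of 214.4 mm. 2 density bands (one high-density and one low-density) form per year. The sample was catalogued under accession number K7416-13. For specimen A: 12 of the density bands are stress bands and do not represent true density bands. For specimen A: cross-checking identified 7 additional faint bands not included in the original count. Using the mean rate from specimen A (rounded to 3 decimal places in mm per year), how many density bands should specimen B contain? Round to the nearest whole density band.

51 density bands

Specimen A: after corrections the count is 457 − 12 + 7 = 452 density bands.
Specimen A: 452 density bands at 2 per year is 452 / 2 = 226 years.
A: 1895.5 mm over 226 years gives 1895.5 / 226 ≈ 8.387 mm/year.
For B, 214.4 / 8.387 = 25.56 years; at 2 density bands per year that is 25.56 × 2 ≈ 51 density bands.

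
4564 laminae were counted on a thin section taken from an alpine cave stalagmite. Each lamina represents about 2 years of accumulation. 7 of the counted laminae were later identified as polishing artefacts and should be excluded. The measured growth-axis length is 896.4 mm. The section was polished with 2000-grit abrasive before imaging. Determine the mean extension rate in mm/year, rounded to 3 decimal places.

Correcting the raw count gives 4564 − 7 = 4557 true laminae.
At 2 years per lamina, 4557 × 2 = 9114 years.
Mean rate = 896.4 mm / 9114 years ≈ 0.098 mm/year.

0.098 mm/year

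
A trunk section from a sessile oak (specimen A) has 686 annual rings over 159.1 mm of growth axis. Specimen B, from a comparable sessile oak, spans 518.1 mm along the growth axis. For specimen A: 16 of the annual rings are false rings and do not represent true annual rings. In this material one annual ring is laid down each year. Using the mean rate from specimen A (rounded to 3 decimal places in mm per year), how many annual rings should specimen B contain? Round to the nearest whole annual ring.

Specimen A: true annual ring count = 686 − 16 = 670.
A: Extension rate ≈ 159.1 / 670 = 0.237 mm per year.
For B, 518.1 / 0.237 = 2186.08 years ≈ 2186 annual rings.

2186 annual rings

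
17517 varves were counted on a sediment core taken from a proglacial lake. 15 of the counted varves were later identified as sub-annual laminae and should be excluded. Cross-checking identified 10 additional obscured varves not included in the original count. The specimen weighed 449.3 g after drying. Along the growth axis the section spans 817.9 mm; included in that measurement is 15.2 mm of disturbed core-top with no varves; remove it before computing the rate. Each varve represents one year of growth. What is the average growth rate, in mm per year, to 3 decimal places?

0.046 mm per year

True varve count = 17517 − 15 + 10 = 17512.
Net length = 817.9 − 15.2 = 802.7 mm.
Mean rate = 802.7 mm / 17512 years ≈ 0.046 mm per year.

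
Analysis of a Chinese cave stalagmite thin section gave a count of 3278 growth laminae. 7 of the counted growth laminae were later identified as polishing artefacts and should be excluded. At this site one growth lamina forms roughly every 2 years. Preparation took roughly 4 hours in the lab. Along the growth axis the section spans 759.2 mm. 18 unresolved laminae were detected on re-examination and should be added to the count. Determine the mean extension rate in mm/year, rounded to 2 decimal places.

Adjusted count: 3278 − 7 + 18 = 3289 growth laminae.
Multiplying by 2 years per growth lamina: 3289 × 2 = 6578 years.
Extension rate ≈ 759.2 / 6578 = 0.12 mm/year.

0.12 mm/year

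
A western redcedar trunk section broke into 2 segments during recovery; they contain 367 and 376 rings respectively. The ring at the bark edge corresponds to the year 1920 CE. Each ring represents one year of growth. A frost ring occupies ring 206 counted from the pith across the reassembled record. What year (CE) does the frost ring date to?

Total rings = 367 + 376 = 743.
The frost ring sits at ring 206 from the pith, so 743 − 206 = 537 rings formed after it.
The ring at the bark edge is 1920 CE, so the frost ring dates to 1920 − 537 = 1383 CE.

1383 CE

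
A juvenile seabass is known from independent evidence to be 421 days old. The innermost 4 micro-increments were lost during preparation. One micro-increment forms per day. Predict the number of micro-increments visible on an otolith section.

417 micro-increments

At one micro-increment per day, 421 days correspond to 421 micro-increments.
Less the 4 uncaptured micro-increments: 421 − 4 = 417.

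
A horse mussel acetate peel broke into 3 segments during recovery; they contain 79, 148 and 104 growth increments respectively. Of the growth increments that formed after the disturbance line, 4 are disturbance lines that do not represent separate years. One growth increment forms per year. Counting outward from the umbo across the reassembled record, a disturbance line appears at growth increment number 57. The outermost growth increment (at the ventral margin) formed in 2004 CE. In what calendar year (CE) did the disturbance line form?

1734 CE

Total growth increments = 79 + 148 + 104 = 331.
331 − 57 = 274 growth increments lie beyond the disturbance line toward the ventral margin.
274 − 4 false = 270 true growth increments after the disturbance line.
Counting back 270 years from 2004 CE places the disturbance line in 2004 − 270 = 1734 CE.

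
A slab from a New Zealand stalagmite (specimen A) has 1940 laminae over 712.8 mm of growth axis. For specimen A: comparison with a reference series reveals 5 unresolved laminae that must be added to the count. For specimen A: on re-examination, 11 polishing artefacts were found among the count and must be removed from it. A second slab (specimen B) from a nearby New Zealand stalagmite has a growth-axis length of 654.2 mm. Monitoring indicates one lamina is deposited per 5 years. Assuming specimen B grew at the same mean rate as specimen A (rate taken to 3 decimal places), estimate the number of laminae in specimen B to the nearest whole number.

Specimen A: correcting the raw count gives 1940 − 11 + 5 = 1934 true laminae.
Specimen A: multiplying by 5 years per lamina: 1934 × 5 = 9670 years.
A: Extension rate ≈ 712.8 / 9670 = 0.074 mm/year.
For B, 654.2 / 0.074 = 8840.54 years; at 5 years per lamina that is 8840.54 / 5 ≈ 1768 laminae.

1768 laminae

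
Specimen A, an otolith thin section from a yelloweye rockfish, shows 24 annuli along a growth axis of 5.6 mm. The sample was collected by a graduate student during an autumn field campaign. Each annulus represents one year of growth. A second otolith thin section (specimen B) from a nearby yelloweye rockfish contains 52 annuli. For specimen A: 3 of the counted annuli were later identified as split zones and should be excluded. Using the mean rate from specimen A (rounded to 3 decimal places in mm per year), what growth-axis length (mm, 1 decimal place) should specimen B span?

Specimen A: true annulus count = 24 − 3 = 21.
A: 5.6 mm over 21 years gives 5.6 / 21 ≈ 0.267 mm/yr.
Length of B = 0.267 × 52 = 13.9 mm.

13.9 mm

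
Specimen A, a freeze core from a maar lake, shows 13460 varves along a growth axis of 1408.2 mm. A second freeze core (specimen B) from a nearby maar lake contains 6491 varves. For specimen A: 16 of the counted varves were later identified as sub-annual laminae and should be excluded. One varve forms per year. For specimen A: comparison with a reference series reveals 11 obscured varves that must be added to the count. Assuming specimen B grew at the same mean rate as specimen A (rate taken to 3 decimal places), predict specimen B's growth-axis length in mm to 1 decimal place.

Specimen A: after corrections the count is 13460 − 16 + 11 = 13455 varves.
A: Mean rate = 1408.2 mm / 13455 years ≈ 0.105 mm per year.
Length of B = 0.105 × 6491 = 681.6 mm.

681.6 mm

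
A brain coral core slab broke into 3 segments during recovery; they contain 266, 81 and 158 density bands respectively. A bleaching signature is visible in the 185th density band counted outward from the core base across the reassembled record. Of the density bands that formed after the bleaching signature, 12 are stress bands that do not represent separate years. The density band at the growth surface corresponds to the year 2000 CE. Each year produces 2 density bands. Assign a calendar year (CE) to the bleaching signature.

1846 CE

Total density bands = 266 + 81 + 158 = 505.
Between density band 185 and the growth surface there are 505 − 185 = 320 density bands.
Excluding 12 false density bands: 320 − 12 = 308.
With 2 density bands per year, 308 / 2 = 154 years.
Counting back 154 years from 2000 CE places the bleaching signature in 2000 − 154 = 1846 CE.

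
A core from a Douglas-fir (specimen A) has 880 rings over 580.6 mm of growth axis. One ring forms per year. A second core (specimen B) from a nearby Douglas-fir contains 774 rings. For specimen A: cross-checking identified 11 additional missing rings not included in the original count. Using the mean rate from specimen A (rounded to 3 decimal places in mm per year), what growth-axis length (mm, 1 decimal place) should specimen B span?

Specimen A: correcting the raw count gives 880 + 11 = 891 true rings.
A: Mean rate = 580.6 mm / 891 years ≈ 0.652 mm/year.
B's length ≈ 0.652 × 774 = 504.6 mm.

504.6 mm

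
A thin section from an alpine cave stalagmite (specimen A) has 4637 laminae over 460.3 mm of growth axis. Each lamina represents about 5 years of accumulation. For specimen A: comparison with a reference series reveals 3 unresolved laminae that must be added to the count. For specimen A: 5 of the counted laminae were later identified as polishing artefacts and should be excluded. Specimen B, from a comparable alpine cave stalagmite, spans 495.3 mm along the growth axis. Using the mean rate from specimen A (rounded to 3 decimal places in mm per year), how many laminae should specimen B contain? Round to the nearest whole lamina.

Specimen A: adjusted count: 4637 − 5 + 3 = 4635 laminae.
Specimen A: at 5 years per lamina, 4635 × 5 = 23175 years.
A: 460.3 mm over 23175 years gives 460.3 / 23175 ≈ 0.020 mm per year.
B spans 495.3 / 0.020 = 24765.00 years; at 5 years per lamina that is 24765.00 / 5 ≈ 4953 laminae.

4953 laminae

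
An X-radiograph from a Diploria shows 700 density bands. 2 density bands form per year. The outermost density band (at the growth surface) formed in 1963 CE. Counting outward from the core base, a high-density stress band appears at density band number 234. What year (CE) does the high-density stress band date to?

Between density band 234 and the growth surface there are 700 − 234 = 466 density bands.
Dividing by 2 density bands per year: 466 / 2 = 233 years.
Counting back 233 years from 1963 CE places the high-density stress band in 1963 − 233 = 1730 CE.

1730 CE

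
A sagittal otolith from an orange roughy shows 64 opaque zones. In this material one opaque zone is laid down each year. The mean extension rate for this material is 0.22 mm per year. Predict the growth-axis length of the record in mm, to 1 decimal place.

64 years of growth are recorded.
Predicted length = 0.22 mm/year × 64 years = 14.1 mm.

14.1 mm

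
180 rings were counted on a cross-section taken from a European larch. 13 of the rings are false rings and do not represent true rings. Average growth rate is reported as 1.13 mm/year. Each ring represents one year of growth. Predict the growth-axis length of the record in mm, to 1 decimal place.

188.7 mm

Adjusted count: 180 − 13 = 167 rings.
Length ≈ 1.13 × 167 = 188.7 mm.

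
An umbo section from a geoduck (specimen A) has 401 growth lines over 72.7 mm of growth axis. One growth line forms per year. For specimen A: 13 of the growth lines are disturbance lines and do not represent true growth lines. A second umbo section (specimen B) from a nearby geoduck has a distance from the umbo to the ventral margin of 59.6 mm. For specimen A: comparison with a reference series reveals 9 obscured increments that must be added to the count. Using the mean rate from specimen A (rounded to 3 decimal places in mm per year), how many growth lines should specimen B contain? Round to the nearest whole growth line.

Specimen A: correcting the raw count gives 401 − 13 + 9 = 397 true growth lines.
A: Extension rate ≈ 72.7 / 397 = 0.183 mm per year.
For B, 59.6 / 0.183 = 325.68 years ≈ 326 growth lines.

326 growth lines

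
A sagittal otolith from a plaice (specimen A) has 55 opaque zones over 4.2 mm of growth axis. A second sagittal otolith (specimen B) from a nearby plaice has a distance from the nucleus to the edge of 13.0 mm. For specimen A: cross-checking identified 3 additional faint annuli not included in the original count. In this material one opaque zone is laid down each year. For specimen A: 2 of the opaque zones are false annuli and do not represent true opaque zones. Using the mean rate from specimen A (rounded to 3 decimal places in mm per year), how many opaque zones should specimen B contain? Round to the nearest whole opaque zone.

173 opaque zones

Specimen A: correcting the raw count gives 55 − 2 + 3 = 56 true opaque zones.
A: Mean rate = 4.2 mm / 56 years ≈ 0.075 mm per year.
B spans 13.0 / 0.075 = 173.33 years ≈ 173 opaque zones.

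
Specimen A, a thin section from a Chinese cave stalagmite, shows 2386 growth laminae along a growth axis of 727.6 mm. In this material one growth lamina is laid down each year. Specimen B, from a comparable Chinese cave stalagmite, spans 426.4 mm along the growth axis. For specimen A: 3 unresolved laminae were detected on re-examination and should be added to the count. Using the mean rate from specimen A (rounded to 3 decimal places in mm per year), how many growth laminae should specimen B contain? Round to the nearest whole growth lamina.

Specimen A: after corrections the count is 2386 + 3 = 2389 growth laminae.
A: 727.6 mm over 2389 years gives 727.6 / 2389 ≈ 0.305 mm/yr.
B spans 426.4 / 0.305 = 1398.03 years ≈ 1398 growth laminae.

1398 growth laminae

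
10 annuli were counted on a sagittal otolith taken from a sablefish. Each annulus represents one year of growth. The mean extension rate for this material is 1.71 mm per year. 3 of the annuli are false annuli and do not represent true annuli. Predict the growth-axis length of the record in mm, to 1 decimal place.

True annulus count = 10 − 3 = 7.
Length ≈ 1.71 × 7 = 12.0 mm.

12.0 mm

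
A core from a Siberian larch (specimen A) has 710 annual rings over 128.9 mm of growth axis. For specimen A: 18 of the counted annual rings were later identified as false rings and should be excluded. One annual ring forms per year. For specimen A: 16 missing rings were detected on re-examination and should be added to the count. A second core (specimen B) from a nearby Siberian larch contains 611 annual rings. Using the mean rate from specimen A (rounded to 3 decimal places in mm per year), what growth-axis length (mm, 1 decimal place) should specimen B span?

111.2 mm

Specimen A: after corrections the count is 710 − 18 + 16 = 708 annual rings.
A: Extension rate ≈ 128.9 / 708 = 0.182 mm/yr.
B's length ≈ 0.182 × 611 = 111.2 mm.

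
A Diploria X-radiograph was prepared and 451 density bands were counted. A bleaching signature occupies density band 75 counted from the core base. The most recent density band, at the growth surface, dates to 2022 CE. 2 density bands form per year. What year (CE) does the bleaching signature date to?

Between density band 75 and the growth surface there are 451 − 75 = 376 density bands.
With 2 density bands per year, 376 / 2 = 188 years.
2022 − 188 = 1834 CE.

1834 CE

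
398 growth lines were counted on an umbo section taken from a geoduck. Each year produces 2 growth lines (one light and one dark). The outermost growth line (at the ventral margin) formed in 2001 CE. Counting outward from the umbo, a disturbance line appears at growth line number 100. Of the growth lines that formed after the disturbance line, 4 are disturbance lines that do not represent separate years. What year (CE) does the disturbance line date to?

398 − 100 = 298 growth lines lie beyond the disturbance line toward the ventral margin.
Excluding 4 false growth lines: 298 − 4 = 294.
294 growth lines at 2 per year is 294 / 2 = 147 years.
2001 − 147 = 1854 CE.

1854 CE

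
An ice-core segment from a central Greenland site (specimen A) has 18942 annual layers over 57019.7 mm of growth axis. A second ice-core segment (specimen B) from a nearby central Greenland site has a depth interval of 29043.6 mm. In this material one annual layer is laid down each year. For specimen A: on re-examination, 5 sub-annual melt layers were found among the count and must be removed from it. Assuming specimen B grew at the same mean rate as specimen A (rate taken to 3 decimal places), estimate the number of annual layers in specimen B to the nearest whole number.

Specimen A: after corrections the count is 18942 − 5 = 18937 annual layers.
A: 57019.7 mm over 18937 years gives 57019.7 / 18937 ≈ 3.011 mm per year.
For B, 29043.6 / 3.011 = 9645.83 years ≈ 9646 annual layers.

9646 annual layers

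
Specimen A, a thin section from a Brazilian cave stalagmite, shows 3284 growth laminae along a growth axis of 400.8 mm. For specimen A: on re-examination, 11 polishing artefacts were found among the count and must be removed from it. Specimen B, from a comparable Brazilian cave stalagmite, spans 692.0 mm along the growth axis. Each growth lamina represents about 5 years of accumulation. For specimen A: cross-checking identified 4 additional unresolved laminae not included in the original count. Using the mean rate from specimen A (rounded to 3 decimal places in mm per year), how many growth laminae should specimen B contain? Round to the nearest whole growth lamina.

Specimen A: true growth lamina count = 3284 − 11 + 4 = 3277.
Specimen A: 3277 growth laminae at 5 years each span 3277 × 5 = 16385 years.
A: 400.8 mm over 16385 years gives 400.8 / 16385 ≈ 0.024 mm/year.
For B, 692.0 / 0.024 = 28833.33 years; at 5 years per growth lamina that is 28833.33 / 5 ≈ 5767 growth laminae.

5767 growth laminae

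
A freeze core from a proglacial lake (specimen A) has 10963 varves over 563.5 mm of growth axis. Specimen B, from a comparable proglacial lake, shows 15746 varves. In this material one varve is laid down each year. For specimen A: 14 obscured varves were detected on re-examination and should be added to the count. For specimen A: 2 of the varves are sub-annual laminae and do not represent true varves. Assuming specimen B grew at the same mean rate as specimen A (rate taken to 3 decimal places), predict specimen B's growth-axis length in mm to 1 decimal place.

803.0 mm

Specimen A: adjusted count: 10963 − 2 + 14 = 10975 varves.
A: Mean rate = 563.5 mm / 10975 years ≈ 0.051 mm/yr.
For B, 0.051 mm/year × 15746 years = 803.0 mm.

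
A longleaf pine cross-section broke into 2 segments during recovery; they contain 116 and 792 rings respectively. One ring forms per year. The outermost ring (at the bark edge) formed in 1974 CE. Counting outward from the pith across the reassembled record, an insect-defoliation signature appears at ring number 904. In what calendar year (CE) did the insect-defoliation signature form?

1970 CE

Total rings = 116 + 792 = 908.
The insect-defoliation signature sits at ring 904 from the pith, so 908 − 904 = 4 rings formed after it.
1974 − 4 = 1970 CE.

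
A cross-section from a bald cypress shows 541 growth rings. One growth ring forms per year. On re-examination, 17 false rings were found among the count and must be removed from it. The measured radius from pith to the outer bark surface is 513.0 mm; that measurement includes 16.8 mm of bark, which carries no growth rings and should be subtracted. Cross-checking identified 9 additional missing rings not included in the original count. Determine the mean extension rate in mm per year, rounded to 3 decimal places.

Adjusted count: 541 − 17 + 9 = 533 growth rings.
Net length = 513.0 − 16.8 = 496.2 mm.
Mean rate = 496.2 mm / 533 years ≈ 0.931 mm per year.

0.931 mm per year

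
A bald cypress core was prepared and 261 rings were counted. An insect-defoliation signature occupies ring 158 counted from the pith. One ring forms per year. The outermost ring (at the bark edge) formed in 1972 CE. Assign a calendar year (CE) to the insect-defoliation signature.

Between ring 158 and the bark edge there are 261 − 158 = 103 rings.
1972 − 103 = 1869 CE.

1869 CE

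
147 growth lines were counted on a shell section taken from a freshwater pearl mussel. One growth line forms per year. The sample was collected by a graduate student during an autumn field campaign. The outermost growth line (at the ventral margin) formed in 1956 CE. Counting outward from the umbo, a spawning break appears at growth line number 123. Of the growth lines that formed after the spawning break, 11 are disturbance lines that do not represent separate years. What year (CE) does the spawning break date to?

Between growth line 123 and the ventral margin there are 147 − 123 = 24 growth lines.
Excluding 11 false growth lines: 24 − 11 = 13.
Counting back 13 years from 1956 CE places the spawning break in 1956 − 13 = 1943 CE.

1943 CE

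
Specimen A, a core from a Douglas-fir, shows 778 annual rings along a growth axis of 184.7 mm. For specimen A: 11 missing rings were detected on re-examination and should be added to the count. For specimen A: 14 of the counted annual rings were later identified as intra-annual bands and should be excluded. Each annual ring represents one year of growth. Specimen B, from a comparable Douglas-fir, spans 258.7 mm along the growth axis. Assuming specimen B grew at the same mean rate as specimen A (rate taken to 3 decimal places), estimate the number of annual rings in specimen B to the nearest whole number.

1087 annual rings

Specimen A: after corrections the count is 778 − 14 + 11 = 775 annual rings.
A: 184.7 mm over 775 years gives 184.7 / 775 ≈ 0.238 mm per year.
Specimen B: 258.7 mm / 0.238 mm per year = 1086.97 years ≈ 1087 annual rings.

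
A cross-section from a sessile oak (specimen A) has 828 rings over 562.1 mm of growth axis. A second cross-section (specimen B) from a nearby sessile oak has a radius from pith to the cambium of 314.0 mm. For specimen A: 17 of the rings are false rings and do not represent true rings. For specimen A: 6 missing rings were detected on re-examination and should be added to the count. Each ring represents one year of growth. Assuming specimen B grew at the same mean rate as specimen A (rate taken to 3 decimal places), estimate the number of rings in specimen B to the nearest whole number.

Specimen A: correcting the raw count gives 828 − 17 + 6 = 817 true rings.
A: Mean rate = 562.1 mm / 817 years ≈ 0.688 mm/yr.
Specimen B: 314.0 mm / 0.688 mm per year = 456.40 years ≈ 456 rings.

456 rings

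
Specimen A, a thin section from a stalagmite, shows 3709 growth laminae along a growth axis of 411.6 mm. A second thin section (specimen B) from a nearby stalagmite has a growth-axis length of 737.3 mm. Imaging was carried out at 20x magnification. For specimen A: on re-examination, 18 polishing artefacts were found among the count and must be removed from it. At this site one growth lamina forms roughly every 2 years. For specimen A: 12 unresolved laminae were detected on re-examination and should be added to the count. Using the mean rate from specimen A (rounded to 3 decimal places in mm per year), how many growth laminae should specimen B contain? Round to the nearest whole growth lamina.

Specimen A: after corrections the count is 3709 − 18 + 12 = 3703 growth laminae.
Specimen A: multiplying by 2 years per growth lamina: 3703 × 2 = 7406 years.
A: 411.6 mm over 7406 years gives 411.6 / 7406 ≈ 0.056 mm per year.
Specimen B: 737.3 mm / 0.056 mm per year = 13166.07 years; at 2 years per growth lamina that is 13166.07 / 2 ≈ 6583 growth laminae.

6583 growth laminae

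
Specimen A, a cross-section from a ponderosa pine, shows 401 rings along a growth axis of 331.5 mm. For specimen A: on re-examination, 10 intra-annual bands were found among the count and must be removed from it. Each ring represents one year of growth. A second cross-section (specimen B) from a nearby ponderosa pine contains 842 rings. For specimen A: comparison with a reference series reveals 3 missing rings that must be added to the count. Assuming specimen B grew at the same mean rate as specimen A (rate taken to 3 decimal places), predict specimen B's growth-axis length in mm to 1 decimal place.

Specimen A: adjusted count: 401 − 10 + 3 = 394 rings.
A: Mean rate = 331.5 mm / 394 years ≈ 0.841 mm per year.
B's length ≈ 0.841 × 842 = 708.1 mm.

708.1 mm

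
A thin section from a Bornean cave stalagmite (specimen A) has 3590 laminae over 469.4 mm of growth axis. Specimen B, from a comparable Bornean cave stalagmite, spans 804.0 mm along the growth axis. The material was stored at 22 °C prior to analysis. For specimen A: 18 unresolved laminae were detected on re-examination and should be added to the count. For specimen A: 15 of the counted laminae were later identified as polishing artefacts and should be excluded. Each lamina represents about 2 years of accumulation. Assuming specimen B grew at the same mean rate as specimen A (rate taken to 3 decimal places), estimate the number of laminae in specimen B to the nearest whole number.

6185 laminae

Specimen A: correcting the raw count gives 3590 − 15 + 18 = 3593 true laminae.
Specimen A: 3593 laminae at 2 years each span 3593 × 2 = 7186 years.
A: Extension rate ≈ 469.4 / 7186 = 0.065 mm per year.
B spans 804.0 / 0.065 = 12369.23 years; at 2 years per lamina that is 12369.23 / 2 ≈ 6185 laminae.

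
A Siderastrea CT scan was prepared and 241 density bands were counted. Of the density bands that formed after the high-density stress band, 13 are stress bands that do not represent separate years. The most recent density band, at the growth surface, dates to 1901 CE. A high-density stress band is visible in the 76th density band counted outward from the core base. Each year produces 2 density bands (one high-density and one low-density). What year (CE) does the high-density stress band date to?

The high-density stress band sits at density band 76 from the core base, so 241 − 76 = 165 density bands formed after it.
165 − 13 false = 152 true density bands after the high-density stress band.
Dividing by 2 density bands per year: 152 / 2 = 76 years.
1901 − 76 = 1825 CE.

1825 CE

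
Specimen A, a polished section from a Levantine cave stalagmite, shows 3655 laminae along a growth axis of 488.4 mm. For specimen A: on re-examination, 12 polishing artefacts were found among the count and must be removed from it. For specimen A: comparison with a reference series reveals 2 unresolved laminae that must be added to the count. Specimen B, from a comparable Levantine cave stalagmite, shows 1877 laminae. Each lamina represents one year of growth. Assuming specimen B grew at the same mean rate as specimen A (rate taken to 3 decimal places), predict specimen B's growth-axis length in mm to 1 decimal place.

251.5 mm

Specimen A: true lamina count = 3655 − 12 + 2 = 3645.
A: Extension rate ≈ 488.4 / 3645 = 0.134 mm per year.
For B, 0.134 mm/year × 1877 years = 251.5 mm.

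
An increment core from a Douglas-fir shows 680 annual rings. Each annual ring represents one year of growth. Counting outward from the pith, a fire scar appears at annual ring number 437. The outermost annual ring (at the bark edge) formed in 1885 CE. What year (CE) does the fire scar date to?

1642 CE

680 − 437 = 243 annual rings lie beyond the fire scar toward the bark edge.
1885 − 243 = 1642 CE.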